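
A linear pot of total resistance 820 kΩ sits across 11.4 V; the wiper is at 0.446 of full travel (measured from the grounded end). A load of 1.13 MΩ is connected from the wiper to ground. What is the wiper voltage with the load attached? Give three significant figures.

V ≈ 4.31 V

The wiper splits the pot into (1−α)R = 454.3 kΩ above and αR = 365.7 kΩ below.
Lower section ‖ load = 276.3 kΩ.
V_wiper = 11.4 × 276.3/(454.3 + 276.3) = 4.31 V.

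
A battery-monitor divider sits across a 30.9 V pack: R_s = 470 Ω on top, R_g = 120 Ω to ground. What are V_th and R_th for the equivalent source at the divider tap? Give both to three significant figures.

V_th = 6.28 V, R_th = 95.6 Ω

V_th is the open-circuit tap voltage: 30.9 × 120/(470 + 120) = 6.28 V.
With the supply zeroed, R_s and R_g appear in parallel from the tap: R_th = R_s‖R_g = (470 × 120)/590.0 = 95.6 Ω.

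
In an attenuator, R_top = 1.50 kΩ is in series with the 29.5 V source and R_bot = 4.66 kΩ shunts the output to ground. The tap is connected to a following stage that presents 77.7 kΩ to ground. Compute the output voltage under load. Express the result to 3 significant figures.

The load sits in parallel with R_bot: R_bot‖R_L = (4.66 × 77.7) / (4.66 + 77.7) = 4.396 kΩ.
V_out = 29.5 × 4.396 / (1.50 + 4.396) = 29.5 × 4.396/5.896 = 22.0 V.

V_out ≈ 22.0 V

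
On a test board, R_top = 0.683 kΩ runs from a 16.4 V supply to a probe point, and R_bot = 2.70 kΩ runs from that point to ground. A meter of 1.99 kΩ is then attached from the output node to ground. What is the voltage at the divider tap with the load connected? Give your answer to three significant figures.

V_out ≈ 10.3 V

The load sits in parallel with R_bot: R_bot‖R_L = (2700 × 1990) / (2700 + 1990) = 1146 Ω.
V_out = 16.4 × 1146 / (683 + 1146) = 16.4 × 1146/1829 = 10.3 V.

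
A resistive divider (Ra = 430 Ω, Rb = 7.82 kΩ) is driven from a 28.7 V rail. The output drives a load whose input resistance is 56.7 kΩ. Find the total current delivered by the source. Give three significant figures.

I ≈ 3.93 mA

Rb‖R_L = 6872 Ω, so the source sees Ra + Rb‖R_L = 7302 Ω.
I = 28.7 V / 7302 Ω = 3.93 mA.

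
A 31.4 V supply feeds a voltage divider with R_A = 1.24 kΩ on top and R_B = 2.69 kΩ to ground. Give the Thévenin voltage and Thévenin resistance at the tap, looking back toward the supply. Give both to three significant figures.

V_th = 21.5 V, R_th = 849 Ω

V_th is the open-circuit tap voltage: 31.4 × 2.69/(1.24 + 2.69) = 21.5 V.
With the supply zeroed, R_A and R_B appear in parallel from the tap: R_th = R_A‖R_B = (1.24 × 2.69)/3.930 = 849 Ω.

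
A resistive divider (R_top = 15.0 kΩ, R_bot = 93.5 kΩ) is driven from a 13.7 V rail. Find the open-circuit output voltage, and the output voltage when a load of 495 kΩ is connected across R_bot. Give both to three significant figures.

Open-circuit: V = 13.7 × 93.5/(15.0 + 93.5) = 11.8 V.
With the load, R_bot becomes R_bot‖R_L = 78.64 kΩ, so V = 13.7 × 78.64/93.64 = 11.5 V.

Unloaded: 11.8 V; loaded: 11.5 V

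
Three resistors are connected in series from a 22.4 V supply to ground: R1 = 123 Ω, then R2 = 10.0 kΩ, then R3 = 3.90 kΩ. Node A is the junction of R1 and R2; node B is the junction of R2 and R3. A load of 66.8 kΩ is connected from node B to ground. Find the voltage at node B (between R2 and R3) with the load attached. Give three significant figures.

At node B, R3 is in parallel with the load: R3‖R_L = 3685 Ω.
Below node A the resistance is R2 + (R3‖R_L) = 13680 Ω, so V_A = 22.4 × 13680/13810 = 22.20 V.
Then V_B = V_A × (R3‖R_L)/(R2 + R3‖R_L) = 22.20 × 3685/13680 = 5.98 V.

V ≈ 5.98 V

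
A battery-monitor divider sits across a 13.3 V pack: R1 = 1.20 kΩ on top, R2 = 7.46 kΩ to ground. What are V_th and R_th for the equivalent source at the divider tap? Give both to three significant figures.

V_th is the open-circuit tap voltage: 13.3 × 7.46/(1.20 + 7.46) = 11.5 V.
With the supply zeroed, R1 and R2 appear in parallel from the tap: R_th = R1‖R2 = (1.20 × 7.46)/8.660 = 1.03 kΩ.

V_th = 11.5 V, R_th = 1.03 kΩ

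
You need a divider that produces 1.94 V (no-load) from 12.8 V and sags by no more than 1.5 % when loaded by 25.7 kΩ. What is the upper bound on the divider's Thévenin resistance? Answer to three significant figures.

Loading drop = R_th/(R_th + R_L) ≤ 0.0150, so R_th ≤ R_L · ε/(1−ε) = 25.7 kΩ × 0.0150/0.9850 = 391 Ω.
(Any R1, R2 with R2/(R1+R2) = 0.152 and R1‖R2 ≤ 391 Ω will meet the spec.)

R_th ≤ 391 Ω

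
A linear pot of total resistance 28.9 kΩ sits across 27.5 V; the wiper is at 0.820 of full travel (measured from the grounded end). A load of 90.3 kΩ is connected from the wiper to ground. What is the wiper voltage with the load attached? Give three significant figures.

V ≈ 21.5 V

The wiper splits the pot into (1−α)R = 5.202 kΩ above and αR = 23.70 kΩ below.
Lower section ‖ load = 18.77 kΩ.
V_wiper = 27.5 × 18.77/(5.202 + 18.77) = 21.5 V.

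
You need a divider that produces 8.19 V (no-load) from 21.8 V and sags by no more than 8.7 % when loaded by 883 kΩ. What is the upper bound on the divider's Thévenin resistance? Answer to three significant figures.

R_th ≤ 84.1 kΩ

Loading drop = R_th/(R_th + R_L) ≤ 0.0870, so R_th ≤ R_L · ε/(1−ε) = 883 kΩ × 0.0870/0.9130 = 84.1 kΩ.
(Any R1, R2 with R2/(R1+R2) = 0.376 and R1‖R2 ≤ 84.1 kΩ will meet the spec.)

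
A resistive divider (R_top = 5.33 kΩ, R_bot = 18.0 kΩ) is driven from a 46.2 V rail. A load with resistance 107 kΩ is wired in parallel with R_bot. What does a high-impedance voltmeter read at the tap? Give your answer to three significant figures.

The load sits in parallel with R_bot: R_bot‖R_L = (18.0 × 107) / (18.0 + 107) = 15.41 kΩ.
V_out = 46.2 × 15.41 / (5.33 + 15.41) = 46.2 × 15.41/20.74 = 34.3 V.
(Unloaded it would have been 35.6 V.)

V_out ≈ 34.3 V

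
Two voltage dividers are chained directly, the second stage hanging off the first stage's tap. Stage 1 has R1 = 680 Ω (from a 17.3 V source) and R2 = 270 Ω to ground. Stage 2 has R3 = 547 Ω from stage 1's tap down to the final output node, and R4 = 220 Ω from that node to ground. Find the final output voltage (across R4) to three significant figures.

V_out ≈ 1.13 V

Stage 2 presents R3+R4 = 767.0 Ω as a load on stage 1's tap.
Stage 1's lower leg becomes R2‖(R3+R4) = 199.7 Ω, so V_mid = 17.3 × 199.7/879.7 = 3.927 V.
Stage 2 is itself unloaded: V_out = V_mid × R4/(R3+R4) = 3.927 × 220/767.0 = 1.13 V.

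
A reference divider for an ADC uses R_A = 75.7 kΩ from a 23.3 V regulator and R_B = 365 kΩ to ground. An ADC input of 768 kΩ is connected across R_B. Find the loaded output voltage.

The load sits in parallel with R_B: R_B‖R_L = (365 × 768) / (365 + 768) = 247.4 kΩ.
V_out = 23.3 × 247.4 / (75.7 + 247.4) = 23.3 × 247.4/323.1 = 17.8 V.

V_out ≈ 17.8 V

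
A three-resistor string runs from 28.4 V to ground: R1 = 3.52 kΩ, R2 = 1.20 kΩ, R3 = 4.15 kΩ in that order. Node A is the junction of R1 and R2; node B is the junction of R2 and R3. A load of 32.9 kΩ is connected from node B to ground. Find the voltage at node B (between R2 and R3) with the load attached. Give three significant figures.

V ≈ 12.5 V

At node B, R3 is in parallel with the load: R3‖R_L = 3.685 kΩ.
Below node A the resistance is R2 + (R3‖R_L) = 4.885 kΩ, so V_A = 28.4 × 4.885/8.405 = 16.51 V.
Then V_B = V_A × (R3‖R_L)/(R2 + R3‖R_L) = 16.51 × 3.685/4.885 = 12.5 V.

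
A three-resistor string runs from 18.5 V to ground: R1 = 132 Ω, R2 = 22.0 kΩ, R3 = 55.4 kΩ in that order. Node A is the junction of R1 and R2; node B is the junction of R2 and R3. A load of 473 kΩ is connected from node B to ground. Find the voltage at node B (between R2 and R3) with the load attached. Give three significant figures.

V ≈ 12.8 V

At node B, R3 is in parallel with the load: R3‖R_L = 49590 Ω.
Below node A the resistance is R2 + (R3‖R_L) = 71590 Ω, so V_A = 18.5 × 71590/71720 = 18.47 V.
Then V_B = V_A × (R3‖R_L)/(R2 + R3‖R_L) = 18.47 × 49590/71590 = 12.8 V.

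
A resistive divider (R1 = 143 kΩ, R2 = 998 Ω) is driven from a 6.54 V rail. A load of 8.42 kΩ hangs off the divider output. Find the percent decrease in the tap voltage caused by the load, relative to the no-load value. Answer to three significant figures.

10.5 %

The divider's output (Thévenin) resistance is R1‖R2 = 991.1 Ω.
Fractional drop under load = R_th/(R_th + R_L) = 991.1 / (991.1 + 8420) = 0.1053.
So the output falls by 10.5 %.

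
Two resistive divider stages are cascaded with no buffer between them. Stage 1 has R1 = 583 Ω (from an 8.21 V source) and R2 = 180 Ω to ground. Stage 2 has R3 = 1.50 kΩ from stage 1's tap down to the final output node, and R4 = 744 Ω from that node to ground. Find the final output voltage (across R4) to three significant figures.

Stage 2 presents R3+R4 = 2244 Ω as a load on stage 1's tap.
Stage 1's lower leg becomes R2‖(R3+R4) = 166.6 Ω, so V_mid = 8.21 × 166.6/749.6 = 1.825 V.
Stage 2 is itself unloaded: V_out = V_mid × R4/(R3+R4) = 1.825 × 744/2244 = 0.605 V.

V_out ≈ 0.605 V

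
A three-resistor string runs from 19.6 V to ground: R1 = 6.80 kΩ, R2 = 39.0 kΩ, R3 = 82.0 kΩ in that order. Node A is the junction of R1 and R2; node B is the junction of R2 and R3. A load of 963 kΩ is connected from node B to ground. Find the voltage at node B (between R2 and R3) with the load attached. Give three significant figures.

At node B, R3 is in parallel with the load: R3‖R_L = 75.57 kΩ.
Below node A the resistance is R2 + (R3‖R_L) = 114.6 kΩ, so V_A = 19.6 × 114.6/121.4 = 18.50 V.
Then V_B = V_A × (R3‖R_L)/(R2 + R3‖R_L) = 18.50 × 75.57/114.6 = 12.2 V.

V ≈ 12.2 V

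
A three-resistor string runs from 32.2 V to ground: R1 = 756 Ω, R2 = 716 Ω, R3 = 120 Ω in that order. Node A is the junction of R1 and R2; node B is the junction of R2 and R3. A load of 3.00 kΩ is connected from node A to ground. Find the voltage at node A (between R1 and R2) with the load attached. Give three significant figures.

Below node A the series string R2+R3 = 836.0 Ω sits in parallel with the 3000 Ω load: 653.8 Ω.
V_A = 32.2 × 653.8/(756 + 653.8) = 14.9 V.

V ≈ 14.9 V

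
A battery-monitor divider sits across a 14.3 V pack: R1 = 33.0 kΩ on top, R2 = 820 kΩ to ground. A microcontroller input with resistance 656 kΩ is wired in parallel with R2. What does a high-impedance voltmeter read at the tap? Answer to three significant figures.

V_out ≈ 13.1 V

The load sits in parallel with R2: R2‖R_L = (820 × 656) / (820 + 656) = 364.4 kΩ.
V_out = 14.3 × 364.4 / (33.0 + 364.4) = 14.3 × 364.4/397.4 = 13.1 V.
(Unloaded it would have been 13.7 V.)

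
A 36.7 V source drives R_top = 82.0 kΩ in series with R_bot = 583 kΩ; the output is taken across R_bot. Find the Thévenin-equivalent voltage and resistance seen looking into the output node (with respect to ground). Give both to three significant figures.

V_th = 32.2 V, R_th = 71.9 kΩ

V_th is the open-circuit tap voltage: 36.7 × 583/(82.0 + 583) = 32.2 V.
With the supply zeroed, R_top and R_bot appear in parallel from the tap: R_th = R_top‖R_bot = (82.0 × 583)/665.0 = 71.9 kΩ.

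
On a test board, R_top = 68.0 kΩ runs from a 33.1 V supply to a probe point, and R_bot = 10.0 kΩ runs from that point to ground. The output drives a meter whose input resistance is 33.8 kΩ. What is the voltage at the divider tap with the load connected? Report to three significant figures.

The load sits in parallel with R_bot: R_bot‖R_L = (10.0 × 33.8) / (10.0 + 33.8) = 7.717 kΩ.
V_out = 33.1 × 7.717 / (68.0 + 7.717) = 33.1 × 7.717/75.72 = 3.37 V.
(Unloaded it would have been 4.24 V.)

V_out ≈ 3.37 V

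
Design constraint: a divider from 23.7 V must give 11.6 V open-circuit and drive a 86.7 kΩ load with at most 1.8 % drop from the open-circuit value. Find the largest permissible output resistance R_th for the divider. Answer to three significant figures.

R_th ≤ 1.59 kΩ

Loading drop = R_th/(R_th + R_L) ≤ 0.0180, so R_th ≤ R_L · ε/(1−ε) = 86.7 kΩ × 0.0180/0.9820 = 1.59 kΩ.
(Any R1, R2 with R2/(R1+R2) = 0.489 and R1‖R2 ≤ 1.59 kΩ will meet the spec.)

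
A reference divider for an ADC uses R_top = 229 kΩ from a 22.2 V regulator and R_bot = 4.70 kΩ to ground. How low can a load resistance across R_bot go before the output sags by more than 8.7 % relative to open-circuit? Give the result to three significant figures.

R_L(min) ≈ 48.3 kΩ

Output resistance R_th = R_top‖R_bot = (229 × 4.70)/233.7 = 4.605 kΩ.
The fractional drop is R_th/(R_th + R_L); requiring this ≤ 0.0870 gives R_L ≥ R_th(1/0.0870 − 1) = 4.605 × 10.49 = 48.3 kΩ.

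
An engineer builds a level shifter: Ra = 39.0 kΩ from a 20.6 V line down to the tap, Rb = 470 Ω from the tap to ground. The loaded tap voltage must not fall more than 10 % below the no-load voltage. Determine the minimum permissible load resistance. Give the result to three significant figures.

R_L(min) ≈ 4.18 kΩ

Output resistance R_th = Ra‖Rb = (39000 × 470)/39470 = 464.4 Ω.
The fractional drop is R_th/(R_th + R_L); requiring this ≤ 0.100 gives R_L ≥ R_th(1/0.100 − 1) = 464.4 × 9.000 = 4.18 kΩ.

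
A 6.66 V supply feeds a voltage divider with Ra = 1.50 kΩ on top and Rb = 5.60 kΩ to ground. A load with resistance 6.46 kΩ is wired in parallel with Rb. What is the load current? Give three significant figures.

Rb‖R_L = 3.000 kΩ; V_out = 6.66 × 3.000/4.500 = 4.440 V.
I_L = V_out / R_L = 4.440 / 6.46 kΩ = 0.687 mA.

I_L ≈ 0.687 mA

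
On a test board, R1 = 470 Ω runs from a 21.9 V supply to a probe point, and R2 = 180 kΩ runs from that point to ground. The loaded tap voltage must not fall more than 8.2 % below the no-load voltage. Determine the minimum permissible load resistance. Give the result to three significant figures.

Output resistance R_th = R1‖R2 = (470 × 180000)/180500 = 468.8 Ω.
The fractional drop is R_th/(R_th + R_L); requiring this ≤ 0.0820 gives R_L ≥ R_th(1/0.0820 − 1) = 468.8 × 11.20 = 5.25 kΩ.

R_L(min) ≈ 5.25 kΩ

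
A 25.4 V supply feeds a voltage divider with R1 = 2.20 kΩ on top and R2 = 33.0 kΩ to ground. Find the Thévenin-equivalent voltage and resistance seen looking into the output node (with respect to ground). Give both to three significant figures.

V_th = 23.8 V, R_th = 2.06 kΩ

V_th is the open-circuit tap voltage: 25.4 × 33.0/(2.20 + 33.0) = 23.8 V.
With the supply zeroed, R1 and R2 appear in parallel from the tap: R_th = R1‖R2 = (2.20 × 33.0)/35.20 = 2.06 kΩ.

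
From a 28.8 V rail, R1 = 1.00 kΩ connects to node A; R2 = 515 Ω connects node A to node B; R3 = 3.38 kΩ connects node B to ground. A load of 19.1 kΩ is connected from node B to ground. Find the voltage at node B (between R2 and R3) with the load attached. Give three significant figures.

V ≈ 18.9 V

At node B, R3 is in parallel with the load: R3‖R_L = 2872 Ω.
Below node A the resistance is R2 + (R3‖R_L) = 3387 Ω, so V_A = 28.8 × 3387/4387 = 22.23 V.
Then V_B = V_A × (R3‖R_L)/(R2 + R3‖R_L) = 22.23 × 2872/3387 = 18.9 V.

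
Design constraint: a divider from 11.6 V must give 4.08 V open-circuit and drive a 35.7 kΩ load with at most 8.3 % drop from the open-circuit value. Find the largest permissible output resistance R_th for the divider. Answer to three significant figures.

Loading drop = R_th/(R_th + R_L) ≤ 0.0830, so R_th ≤ R_L · ε/(1−ε) = 35.7 kΩ × 0.0830/0.9170 = 3.23 kΩ.

R_th ≤ 3.23 kΩ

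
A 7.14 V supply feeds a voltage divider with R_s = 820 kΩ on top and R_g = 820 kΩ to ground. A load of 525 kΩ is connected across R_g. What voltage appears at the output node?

V_out ≈ 2.00 V

The load sits in parallel with R_g: R_g‖R_L = (820 × 525) / (820 + 525) = 320.1 kΩ.
V_out = 7.14 × 320.1 / (820 + 320.1) = 7.14 × 320.1/1140 = 2.00 V.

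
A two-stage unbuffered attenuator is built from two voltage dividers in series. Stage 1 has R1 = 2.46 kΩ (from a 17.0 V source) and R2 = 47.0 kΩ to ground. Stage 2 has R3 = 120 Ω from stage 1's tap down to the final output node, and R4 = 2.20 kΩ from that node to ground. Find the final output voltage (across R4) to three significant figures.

Stage 2 presents R3+R4 = 2320 Ω as a load on stage 1's tap.
Stage 1's lower leg becomes R2‖(R3+R4) = 2211 Ω, so V_mid = 17.0 × 2211/4671 = 8.047 V.
Stage 2 is itself unloaded: V_out = V_mid × R4/(R3+R4) = 8.047 × 2200/2320 = 7.63 V.

V_out ≈ 7.63 V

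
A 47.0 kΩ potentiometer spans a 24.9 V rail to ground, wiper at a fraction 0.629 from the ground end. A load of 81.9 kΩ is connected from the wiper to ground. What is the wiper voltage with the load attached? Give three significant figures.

The wiper splits the pot into (1−α)R = 17.44 kΩ above and αR = 29.56 kΩ below.
Lower section ‖ load = 21.72 kΩ.
V_wiper = 24.9 × 21.72/(17.44 + 21.72) = 13.8 V.

V ≈ 13.8 V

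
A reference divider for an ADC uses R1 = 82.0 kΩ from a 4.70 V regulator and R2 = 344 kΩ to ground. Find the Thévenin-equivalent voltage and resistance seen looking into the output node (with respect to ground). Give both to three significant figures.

V_th is the open-circuit tap voltage: 4.70 × 344/(82.0 + 344) = 3.80 V.
With the supply zeroed, R1 and R2 appear in parallel from the tap: R_th = R1‖R2 = (82.0 × 344)/426.0 = 66.2 kΩ.

V_th = 3.80 V, R_th = 66.2 kΩ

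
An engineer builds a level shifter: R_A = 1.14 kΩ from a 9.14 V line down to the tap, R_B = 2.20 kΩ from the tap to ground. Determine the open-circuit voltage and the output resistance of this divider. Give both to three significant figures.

V_th is the open-circuit tap voltage: 9.14 × 2.20/(1.14 + 2.20) = 6.02 V.
With the supply zeroed, R_A and R_B appear in parallel from the tap: R_th = R_A‖R_B = (1.14 × 2.20)/3.340 = 751 Ω.

V_th = 6.02 V, R_th = 751 Ω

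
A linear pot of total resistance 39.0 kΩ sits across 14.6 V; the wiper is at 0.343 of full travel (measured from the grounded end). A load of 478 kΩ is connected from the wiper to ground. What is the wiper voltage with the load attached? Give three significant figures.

V ≈ 4.92 V

The wiper splits the pot into (1−α)R = 25.62 kΩ above and αR = 13.38 kΩ below.
Lower section ‖ load = 13.01 kΩ.
V_wiper = 14.6 × 13.01/(25.62 + 13.01) = 4.92 V.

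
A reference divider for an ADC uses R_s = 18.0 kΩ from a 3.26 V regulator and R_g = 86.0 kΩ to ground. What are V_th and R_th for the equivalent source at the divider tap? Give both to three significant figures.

V_th = 2.70 V, R_th = 14.9 kΩ

V_th is the open-circuit tap voltage: 3.26 × 86.0/(18.0 + 86.0) = 2.70 V.
With the supply zeroed, R_s and R_g appear in parallel from the tap: R_th = R_s‖R_g = (18.0 × 86.0)/104.0 = 14.9 kΩ.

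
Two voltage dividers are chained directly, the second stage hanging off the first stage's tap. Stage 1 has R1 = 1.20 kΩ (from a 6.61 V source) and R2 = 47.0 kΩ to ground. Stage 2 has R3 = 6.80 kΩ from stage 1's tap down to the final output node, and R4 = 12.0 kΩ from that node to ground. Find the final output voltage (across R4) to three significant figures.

Stage 2 presents R3+R4 = 18.80 kΩ as a load on stage 1's tap.
Stage 1's lower leg becomes R2‖(R3+R4) = 13.43 kΩ, so V_mid = 6.61 × 13.43/14.63 = 6.068 V.
Stage 2 is itself unloaded: V_out = V_mid × R4/(R3+R4) = 6.068 × 12.0/18.80 = 3.87 V.

V_out ≈ 3.87 V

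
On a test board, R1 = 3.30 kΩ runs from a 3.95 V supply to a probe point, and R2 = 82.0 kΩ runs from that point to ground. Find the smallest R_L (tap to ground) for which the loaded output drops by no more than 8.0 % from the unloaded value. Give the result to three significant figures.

R_L(min) ≈ 36.5 kΩ

Output resistance R_th = R1‖R2 = (3.30 × 82.0)/85.30 = 3.172 kΩ.
The fractional drop is R_th/(R_th + R_L); requiring this ≤ 0.0800 gives R_L ≥ R_th(1/0.0800 − 1) = 3.172 × 11.50 = 36.5 kΩ.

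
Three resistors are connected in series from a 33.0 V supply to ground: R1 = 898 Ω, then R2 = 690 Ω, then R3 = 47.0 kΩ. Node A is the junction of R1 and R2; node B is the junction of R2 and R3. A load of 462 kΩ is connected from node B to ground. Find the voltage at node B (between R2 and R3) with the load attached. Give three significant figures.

V ≈ 31.8 V

At node B, R3 is in parallel with the load: R3‖R_L = 42660 Ω.
Below node A the resistance is R2 + (R3‖R_L) = 43350 Ω, so V_A = 33.0 × 43350/44250 = 32.33 V.
Then V_B = V_A × (R3‖R_L)/(R2 + R3‖R_L) = 32.33 × 42660/43350 = 31.8 V.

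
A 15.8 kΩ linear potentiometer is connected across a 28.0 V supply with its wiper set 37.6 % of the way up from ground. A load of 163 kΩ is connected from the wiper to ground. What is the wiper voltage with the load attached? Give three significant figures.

The wiper splits the pot into (1−α)R = 9.859 kΩ above and αR = 5.941 kΩ below.
Lower section ‖ load = 5.732 kΩ.
V_wiper = 28.0 × 5.732/(9.859 + 5.732) = 10.3 V.

V ≈ 10.3 V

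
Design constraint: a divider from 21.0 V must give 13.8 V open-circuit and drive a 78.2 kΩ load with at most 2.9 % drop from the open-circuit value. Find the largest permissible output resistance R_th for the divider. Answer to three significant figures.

R_th ≤ 2.34 kΩ

Loading drop = R_th/(R_th + R_L) ≤ 0.0290, so R_th ≤ R_L · ε/(1−ε) = 78.2 kΩ × 0.0290/0.9710 = 2.34 kΩ.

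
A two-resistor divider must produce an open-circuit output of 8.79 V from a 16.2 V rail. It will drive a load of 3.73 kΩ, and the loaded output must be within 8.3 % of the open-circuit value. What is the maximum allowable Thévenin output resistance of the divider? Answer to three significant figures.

R_th ≤ 338 Ω

Loading drop = R_th/(R_th + R_L) ≤ 0.0830, so R_th ≤ R_L · ε/(1−ε) = 3.73 kΩ × 0.0830/0.9170 = 338 Ω.
(Any R1, R2 with R2/(R1+R2) = 0.543 and R1‖R2 ≤ 338 Ω will meet the spec.)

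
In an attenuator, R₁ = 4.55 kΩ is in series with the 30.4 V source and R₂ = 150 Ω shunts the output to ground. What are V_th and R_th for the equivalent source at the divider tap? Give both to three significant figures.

V_th = 0.970 V, R_th = 145 Ω

V_th is the open-circuit tap voltage: 30.4 × 150/(4550 + 150) = 0.970 V.
With the supply zeroed, R₁ and R₂ appear in parallel from the tap: R_th = R₁‖R₂ = (4550 × 150)/4700 = 145 Ω.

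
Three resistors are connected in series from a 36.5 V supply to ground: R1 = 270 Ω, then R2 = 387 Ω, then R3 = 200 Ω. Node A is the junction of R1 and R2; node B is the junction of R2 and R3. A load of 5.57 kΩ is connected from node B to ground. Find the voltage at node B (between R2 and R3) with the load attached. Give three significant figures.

V ≈ 8.29 V

At node B, R3 is in parallel with the load: R3‖R_L = 193.1 Ω.
Below node A the resistance is R2 + (R3‖R_L) = 580.1 Ω, so V_A = 36.5 × 580.1/850.1 = 24.91 V.
Then V_B = V_A × (R3‖R_L)/(R2 + R3‖R_L) = 24.91 × 193.1/580.1 = 8.29 V.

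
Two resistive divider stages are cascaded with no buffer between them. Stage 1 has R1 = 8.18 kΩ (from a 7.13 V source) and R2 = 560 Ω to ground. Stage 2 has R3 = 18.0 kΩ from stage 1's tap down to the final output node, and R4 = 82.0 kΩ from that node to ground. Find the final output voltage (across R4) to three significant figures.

Stage 2 presents R3+R4 = 100000 Ω as a load on stage 1's tap.
Stage 1's lower leg becomes R2‖(R3+R4) = 556.9 Ω, so V_mid = 7.13 × 556.9/8737 = 0.4545 V.
Stage 2 is itself unloaded: V_out = V_mid × R4/(R3+R4) = 0.4545 × 82000/100000 = 0.373 V.

V_out ≈ 0.373 V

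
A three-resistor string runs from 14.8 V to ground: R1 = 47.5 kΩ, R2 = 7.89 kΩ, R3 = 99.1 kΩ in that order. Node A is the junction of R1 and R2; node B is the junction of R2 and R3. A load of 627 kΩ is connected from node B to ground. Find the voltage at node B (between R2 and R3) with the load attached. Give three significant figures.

V ≈ 8.98 V

At node B, R3 is in parallel with the load: R3‖R_L = 85.57 kΩ.
Below node A the resistance is R2 + (R3‖R_L) = 93.46 kΩ, so V_A = 14.8 × 93.46/141.0 = 9.813 V.
Then V_B = V_A × (R3‖R_L)/(R2 + R3‖R_L) = 9.813 × 85.57/93.46 = 8.98 V.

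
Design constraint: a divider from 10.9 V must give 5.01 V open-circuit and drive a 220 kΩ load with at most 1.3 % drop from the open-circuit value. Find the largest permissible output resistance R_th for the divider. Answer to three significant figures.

Loading drop = R_th/(R_th + R_L) ≤ 0.0130, so R_th ≤ R_L · ε/(1−ε) = 220 kΩ × 0.0130/0.9870 = 2.90 kΩ.
(Any R1, R2 with R2/(R1+R2) = 0.460 and R1‖R2 ≤ 2.90 kΩ will meet the spec.)

R_th ≤ 2.90 kΩ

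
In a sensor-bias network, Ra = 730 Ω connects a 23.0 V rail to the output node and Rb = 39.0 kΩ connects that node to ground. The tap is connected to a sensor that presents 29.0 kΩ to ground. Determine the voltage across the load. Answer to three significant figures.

V_out ≈ 22.0 V

The load sits in parallel with Rb: Rb‖R_L = (39000 × 29000) / (39000 + 29000) = 16630 Ω.
V_out = 23.0 × 16630 / (730 + 16630) = 23.0 × 16630/17360 = 22.0 V.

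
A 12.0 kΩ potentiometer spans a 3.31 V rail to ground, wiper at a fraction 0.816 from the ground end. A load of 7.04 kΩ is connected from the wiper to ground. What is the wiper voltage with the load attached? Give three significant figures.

V ≈ 2.15 V

The wiper splits the pot into (1−α)R = 2.208 kΩ above and αR = 9.792 kΩ below.
Lower section ‖ load = 4.096 kΩ.
V_wiper = 3.31 × 4.096/(2.208 + 4.096) = 2.15 V.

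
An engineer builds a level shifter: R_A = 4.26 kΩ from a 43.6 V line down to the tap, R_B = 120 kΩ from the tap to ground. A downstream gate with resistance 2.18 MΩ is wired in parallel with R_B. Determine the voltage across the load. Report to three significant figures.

The load sits in parallel with R_B: R_B‖R_L = (120 × 2180) / (120 + 2180) = 113.7 kΩ.
V_out = 43.6 × 113.7 / (4.26 + 113.7) = 43.6 × 113.7/118.0 = 42.0 V.

V_out ≈ 42.0 V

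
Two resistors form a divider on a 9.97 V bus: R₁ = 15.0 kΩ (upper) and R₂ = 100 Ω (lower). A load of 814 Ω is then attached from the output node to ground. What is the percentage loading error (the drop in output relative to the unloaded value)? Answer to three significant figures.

Unloaded V = 9.97 × 100/15100 = 0.066026 V.
Loaded: R₂‖R_L = 89.06 Ω, giving V = 9.97 × 89.06/15090 = 0.058845 V.
Drop = (0.066026 − 0.058845) / 0.066026 = 10.9 %.

10.9 %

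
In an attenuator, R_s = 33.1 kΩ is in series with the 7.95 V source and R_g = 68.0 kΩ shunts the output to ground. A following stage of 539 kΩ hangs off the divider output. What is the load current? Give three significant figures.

I_L ≈ 9.53 µA

R_g‖R_L = 60.38 kΩ; V_out = 7.95 × 60.38/93.48 = 5.135 V.
I_L = V_out / R_L = 5.135 / 539 kΩ = 9.53 µA.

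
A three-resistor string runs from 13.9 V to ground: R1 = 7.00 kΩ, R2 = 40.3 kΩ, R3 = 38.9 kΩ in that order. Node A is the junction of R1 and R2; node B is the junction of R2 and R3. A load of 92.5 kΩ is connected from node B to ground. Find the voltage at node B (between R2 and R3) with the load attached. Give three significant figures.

At node B, R3 is in parallel with the load: R3‖R_L = 27.38 kΩ.
Below node A the resistance is R2 + (R3‖R_L) = 67.68 kΩ, so V_A = 13.9 × 67.68/74.68 = 12.60 V.
Then V_B = V_A × (R3‖R_L)/(R2 + R3‖R_L) = 12.60 × 27.38/67.68 = 5.10 V.

V ≈ 5.10 V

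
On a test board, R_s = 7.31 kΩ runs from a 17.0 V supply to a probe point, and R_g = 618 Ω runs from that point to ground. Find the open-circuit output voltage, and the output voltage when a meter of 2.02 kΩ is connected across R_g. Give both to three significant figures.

Open-circuit: V = 17.0 × 618/(7310 + 618) = 1.33 V.
With the load, R_g becomes R_g‖R_L = 473.2 Ω, so V = 17.0 × 473.2/7783 = 1.03 V.

Unloaded: 1.33 V; loaded: 1.03 V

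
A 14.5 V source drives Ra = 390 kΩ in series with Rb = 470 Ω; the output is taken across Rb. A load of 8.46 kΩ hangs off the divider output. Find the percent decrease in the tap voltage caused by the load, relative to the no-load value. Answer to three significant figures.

5.26 %

The divider's output (Thévenin) resistance is Ra‖Rb = 469.4 Ω.
Fractional drop under load = R_th/(R_th + R_L) = 469.4 / (469.4 + 8460) = 0.05257.
So the output falls by 5.26 %.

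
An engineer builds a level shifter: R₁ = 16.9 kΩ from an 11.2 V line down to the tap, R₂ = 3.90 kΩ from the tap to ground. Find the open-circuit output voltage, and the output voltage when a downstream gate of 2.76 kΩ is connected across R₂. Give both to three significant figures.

Unloaded: 2.10 V; loaded: 0.978 V

Open-circuit: V = 11.2 × 3.90/(16.9 + 3.90) = 2.10 V.
With the load, R₂ becomes R₂‖R_L = 1.616 kΩ, so V = 11.2 × 1.616/18.52 = 0.978 V.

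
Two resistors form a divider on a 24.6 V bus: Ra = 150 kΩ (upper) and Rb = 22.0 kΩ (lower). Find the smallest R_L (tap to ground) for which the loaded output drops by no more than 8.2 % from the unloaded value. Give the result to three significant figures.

Output resistance R_th = Ra‖Rb = (150 × 22.0)/172.0 = 19.19 kΩ.
The fractional drop is R_th/(R_th + R_L); requiring this ≤ 0.0820 gives R_L ≥ R_th(1/0.0820 − 1) = 19.19 × 11.20 = 215 kΩ.

R_L(min) ≈ 215 kΩ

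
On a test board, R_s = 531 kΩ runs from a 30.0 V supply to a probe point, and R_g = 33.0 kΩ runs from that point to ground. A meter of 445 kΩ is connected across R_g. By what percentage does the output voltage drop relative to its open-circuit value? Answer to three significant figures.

The divider's output (Thévenin) resistance is R_s‖R_g = 31.07 kΩ.
Fractional drop under load = R_th/(R_th + R_L) = 31.07 / (31.07 + 445) = 0.06526.
So the output falls by 6.53 %.

6.53 %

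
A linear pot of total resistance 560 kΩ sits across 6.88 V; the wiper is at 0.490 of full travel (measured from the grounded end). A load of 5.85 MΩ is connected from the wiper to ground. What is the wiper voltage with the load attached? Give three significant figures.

V ≈ 3.29 V

The wiper splits the pot into (1−α)R = 285.6 kΩ above and αR = 274.4 kΩ below.
Lower section ‖ load = 262.1 kΩ.
V_wiper = 6.88 × 262.1/(285.6 + 262.1) = 3.29 V.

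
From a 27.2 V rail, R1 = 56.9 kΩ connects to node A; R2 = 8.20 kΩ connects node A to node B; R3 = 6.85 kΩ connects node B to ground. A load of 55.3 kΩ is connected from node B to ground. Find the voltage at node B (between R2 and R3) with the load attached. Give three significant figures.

V ≈ 2.33 V

At node B, R3 is in parallel with the load: R3‖R_L = 6.095 kΩ.
Below node A the resistance is R2 + (R3‖R_L) = 14.30 kΩ, so V_A = 27.2 × 14.30/71.20 = 5.461 V.
Then V_B = V_A × (R3‖R_L)/(R2 + R3‖R_L) = 5.461 × 6.095/14.30 = 2.33 V.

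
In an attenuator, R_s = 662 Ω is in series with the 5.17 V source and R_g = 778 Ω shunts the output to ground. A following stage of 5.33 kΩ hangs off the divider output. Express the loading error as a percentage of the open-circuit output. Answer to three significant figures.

6.29 %

The divider's output (Thévenin) resistance is R_s‖R_g = 357.7 Ω.
Fractional drop under load = R_th/(R_th + R_L) = 357.7 / (357.7 + 5330) = 0.06288.
So the output falls by 6.29 %.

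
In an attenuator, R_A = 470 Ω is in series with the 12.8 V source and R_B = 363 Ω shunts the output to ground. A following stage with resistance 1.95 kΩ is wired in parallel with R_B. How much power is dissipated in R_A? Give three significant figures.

Total resistance from the source is R_A + (R_B‖R_L) = 776.0 Ω, so I = 12.8/776.0 Ω = 16.49 mA.
P = I²·R_A = (16.49 mA)² × 470 Ω = 128 mW.

P ≈ 128 mW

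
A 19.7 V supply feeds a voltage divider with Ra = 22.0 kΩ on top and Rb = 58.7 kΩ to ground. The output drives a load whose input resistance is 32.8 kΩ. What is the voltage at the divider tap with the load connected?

V_out ≈ 9.63 V

The load sits in parallel with Rb: Rb‖R_L = (58.7 × 32.8) / (58.7 + 32.8) = 21.04 kΩ.
V_out = 19.7 × 21.04 / (22.0 + 21.04) = 19.7 × 21.04/43.04 = 9.63 V.
(Unloaded it would have been 14.3 V.)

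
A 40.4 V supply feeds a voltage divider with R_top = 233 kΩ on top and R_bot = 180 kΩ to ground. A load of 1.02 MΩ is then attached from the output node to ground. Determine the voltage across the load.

V_out ≈ 16.0 V

The load sits in parallel with R_bot: R_bot‖R_L = (180 × 1020) / (180 + 1020) = 153.0 kΩ.
V_out = 40.4 × 153.0 / (233 + 153.0) = 40.4 × 153.0/386.0 = 16.0 V.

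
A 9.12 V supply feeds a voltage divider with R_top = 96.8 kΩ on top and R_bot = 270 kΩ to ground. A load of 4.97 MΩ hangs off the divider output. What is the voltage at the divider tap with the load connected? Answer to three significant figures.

V_out ≈ 6.62 V

The load sits in parallel with R_bot: R_bot‖R_L = (270 × 4970) / (270 + 4970) = 256.1 kΩ.
V_out = 9.12 × 256.1 / (96.8 + 256.1) = 9.12 × 256.1/352.9 = 6.62 V.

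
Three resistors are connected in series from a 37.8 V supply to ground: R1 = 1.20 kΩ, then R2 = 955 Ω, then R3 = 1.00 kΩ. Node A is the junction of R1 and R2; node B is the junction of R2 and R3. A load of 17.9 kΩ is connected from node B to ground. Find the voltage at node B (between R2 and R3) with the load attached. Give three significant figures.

V ≈ 11.5 V

At node B, R3 is in parallel with the load: R3‖R_L = 947.1 Ω.
Below node A the resistance is R2 + (R3‖R_L) = 1902 Ω, so V_A = 37.8 × 1902/3102 = 23.18 V.
Then V_B = V_A × (R3‖R_L)/(R2 + R3‖R_L) = 23.18 × 947.1/1902 = 11.5 V.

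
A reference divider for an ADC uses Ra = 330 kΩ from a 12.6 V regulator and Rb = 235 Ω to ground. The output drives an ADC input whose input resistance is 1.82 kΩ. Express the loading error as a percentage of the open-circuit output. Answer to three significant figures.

Unloaded V = 12.6 × 235/330200 = 0.0089663 V.
Loaded: Rb‖R_L = 208.1 Ω, giving V = 12.6 × 208.1/330200 = 0.0079416 V.
Drop = (0.0089663 − 0.0079416) / 0.0089663 = 11.4 %.

11.4 %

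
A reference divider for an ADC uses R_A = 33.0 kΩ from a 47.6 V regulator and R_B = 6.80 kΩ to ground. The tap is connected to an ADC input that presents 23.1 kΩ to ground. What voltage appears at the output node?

V_out ≈ 6.54 V

The load sits in parallel with R_B: R_B‖R_L = (6.80 × 23.1) / (6.80 + 23.1) = 5.254 kΩ.
V_out = 47.6 × 5.254 / (33.0 + 5.254) = 47.6 × 5.254/38.25 = 6.54 V.
(Unloaded it would have been 8.13 V.)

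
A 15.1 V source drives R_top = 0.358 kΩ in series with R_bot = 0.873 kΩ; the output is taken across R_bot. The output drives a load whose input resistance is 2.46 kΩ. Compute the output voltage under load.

V_out ≈ 9.71 V

The load sits in parallel with R_bot: R_bot‖R_L = (873 × 2460) / (873 + 2460) = 644.3 Ω.
V_out = 15.1 × 644.3 / (358 + 644.3) = 15.1 × 644.3/1002 = 9.71 V.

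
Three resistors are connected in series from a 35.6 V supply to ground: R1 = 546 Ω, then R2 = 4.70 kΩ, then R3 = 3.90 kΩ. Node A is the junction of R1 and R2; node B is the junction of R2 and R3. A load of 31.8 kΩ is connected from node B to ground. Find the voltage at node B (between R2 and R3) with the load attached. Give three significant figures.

At node B, R3 is in parallel with the load: R3‖R_L = 3474 Ω.
Below node A the resistance is R2 + (R3‖R_L) = 8174 Ω, so V_A = 35.6 × 8174/8720 = 33.37 V.
Then V_B = V_A × (R3‖R_L)/(R2 + R3‖R_L) = 33.37 × 3474/8174 = 14.2 V.

V ≈ 14.2 V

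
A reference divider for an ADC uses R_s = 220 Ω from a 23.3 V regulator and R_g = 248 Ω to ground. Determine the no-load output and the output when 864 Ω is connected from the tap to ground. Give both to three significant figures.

Unloaded: 12.3 V; loaded: 10.9 V

Open-circuit: V = 23.3 × 248/(220 + 248) = 12.3 V.
With the load, R_g becomes R_g‖R_L = 192.7 Ω, so V = 23.3 × 192.7/412.7 = 10.9 V.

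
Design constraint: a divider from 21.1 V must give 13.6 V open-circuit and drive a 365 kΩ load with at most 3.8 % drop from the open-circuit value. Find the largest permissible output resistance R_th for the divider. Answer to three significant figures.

R_th ≤ 14.4 kΩ

Loading drop = R_th/(R_th + R_L) ≤ 0.0380, so R_th ≤ R_L · ε/(1−ε) = 365 kΩ × 0.0380/0.9620 = 14.4 kΩ.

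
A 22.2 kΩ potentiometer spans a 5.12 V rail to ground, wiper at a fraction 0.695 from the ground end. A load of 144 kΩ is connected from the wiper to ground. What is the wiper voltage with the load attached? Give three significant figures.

The wiper splits the pot into (1−α)R = 6.771 kΩ above and αR = 15.43 kΩ below.
Lower section ‖ load = 13.94 kΩ.
V_wiper = 5.12 × 13.94/(6.771 + 13.94) = 3.45 V.

V ≈ 3.45 V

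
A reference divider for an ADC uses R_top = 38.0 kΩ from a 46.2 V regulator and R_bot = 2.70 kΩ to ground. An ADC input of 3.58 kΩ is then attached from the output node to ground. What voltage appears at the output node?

V_out ≈ 1.80 V

The load sits in parallel with R_bot: R_bot‖R_L = (2.70 × 3.58) / (2.70 + 3.58) = 1.539 kΩ.
V_out = 46.2 × 1.539 / (38.0 + 1.539) = 46.2 × 1.539/39.54 = 1.80 V.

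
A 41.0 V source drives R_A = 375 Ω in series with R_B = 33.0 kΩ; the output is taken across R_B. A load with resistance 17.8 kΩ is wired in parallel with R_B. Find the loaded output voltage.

The load sits in parallel with R_B: R_B‖R_L = (33000 × 17800) / (33000 + 17800) = 11560 Ω.
V_out = 41.0 × 11560 / (375 + 11560) = 41.0 × 11560/11940 = 39.7 V.

V_out ≈ 39.7 V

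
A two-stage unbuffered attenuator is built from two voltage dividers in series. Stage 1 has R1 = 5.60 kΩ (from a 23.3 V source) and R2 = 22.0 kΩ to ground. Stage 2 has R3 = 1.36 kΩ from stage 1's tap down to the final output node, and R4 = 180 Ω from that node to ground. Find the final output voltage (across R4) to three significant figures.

V_out ≈ 0.557 V

Stage 2 presents R3+R4 = 1540 Ω as a load on stage 1's tap.
Stage 1's lower leg becomes R2‖(R3+R4) = 1439 Ω, so V_mid = 23.3 × 1439/7039 = 4.764 V.
Stage 2 is itself unloaded: V_out = V_mid × R4/(R3+R4) = 4.764 × 180/1540 = 0.557 V.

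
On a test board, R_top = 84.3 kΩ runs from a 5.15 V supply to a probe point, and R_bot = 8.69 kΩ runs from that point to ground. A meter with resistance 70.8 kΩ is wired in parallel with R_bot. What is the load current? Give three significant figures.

I_L ≈ 6.12 µA

R_bot‖R_L = 7.740 kΩ; V_out = 5.15 × 7.740/92.04 = 0.4331 V.
I_L = V_out / R_L = 0.4331 / 70.8 kΩ = 6.12 µA.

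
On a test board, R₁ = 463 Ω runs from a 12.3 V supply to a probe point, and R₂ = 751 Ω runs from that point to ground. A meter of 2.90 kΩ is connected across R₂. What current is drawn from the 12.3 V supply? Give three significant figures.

I ≈ 11.6 mA

R₂‖R_L = 596.5 Ω, so the source sees R₁ + R₂‖R_L = 1060 Ω.
I = 12.3 V / 1060 Ω = 11.6 mA.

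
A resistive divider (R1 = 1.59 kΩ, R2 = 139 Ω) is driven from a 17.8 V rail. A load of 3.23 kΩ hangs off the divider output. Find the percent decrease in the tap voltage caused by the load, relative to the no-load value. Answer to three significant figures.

3.81 %

The divider's output (Thévenin) resistance is R1‖R2 = 127.8 Ω.
Fractional drop under load = R_th/(R_th + R_L) = 127.8 / (127.8 + 3230) = 0.03807.
So the output falls by 3.81 %.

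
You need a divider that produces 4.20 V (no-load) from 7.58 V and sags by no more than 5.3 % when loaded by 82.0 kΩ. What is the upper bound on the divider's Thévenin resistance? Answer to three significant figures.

Loading drop = R_th/(R_th + R_L) ≤ 0.0530, so R_th ≤ R_L · ε/(1−ε) = 82.0 kΩ × 0.0530/0.9470 = 4.59 kΩ.
(Any R1, R2 with R2/(R1+R2) = 0.554 and R1‖R2 ≤ 4.59 kΩ will meet the spec.)

R_th ≤ 4.59 kΩ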